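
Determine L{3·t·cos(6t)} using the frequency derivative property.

L{cos(6t)} = s/(s² + 36). Derivative: d/ds[s/(s² + 36)] = [(s² + 36) - s·2s]/(s² + 36)² = (36 - s²)/(s² + 36)². So L{t·cos(6t)} = -F'(s) = (s² - 36)/(s² + 36)². Then L{3·t·cos(6t)} = 3·(s² - 36)/(s² + 36)²

Final answer: 3·(s² - 36)/(s² + 36)²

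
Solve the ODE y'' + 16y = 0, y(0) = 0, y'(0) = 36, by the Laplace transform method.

L{y''} + 16L{y} = 0. s²Y - 0 - 36 + 16Y = 0. Y(s² + 16) = 36. Y = (36)/(s² + 16). Inverting: y(t) = 9sin(4t)

Final answer: y(t) = 9sin(4t)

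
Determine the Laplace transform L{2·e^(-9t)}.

L{e^(at)} = 1/(s-a), so L{e^(-9t)} = 1/(s+9). Then L{2·e^(-9t)} = 2/(s+9)

Final answer: 2/(s+9)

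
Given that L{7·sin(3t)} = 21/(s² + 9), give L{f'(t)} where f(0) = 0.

L{f'(t)} = s·F(s) - f(0) = s·21/(s² + 9) - 0 = 21s/(s² + 9)

Final answer: 21s/(s² + 9)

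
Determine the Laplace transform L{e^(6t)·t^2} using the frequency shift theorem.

L{e^(at)·t^n} = n!/(s-a)^(n+1), so L{e^(6t)·t^2} = 2/(s-6)^3

Final answer: 2/(s-6)^3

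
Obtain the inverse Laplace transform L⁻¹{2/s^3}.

L⁻¹{n!/s^(n+1)} = t^n with n=2. So L⁻¹{2/s^3} = t^2

Final answer: t^2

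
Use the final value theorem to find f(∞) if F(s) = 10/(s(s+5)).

f(∞) = lim_{s→0} s·10/(s(s+5)) = lim_{s→0} 10/(s+5) = 10/5 = 2

Final answer: 2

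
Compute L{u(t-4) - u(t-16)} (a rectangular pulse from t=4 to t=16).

L{u(t-a)} = e^(-as)/s. L{u(t-4) - u(t-16)} = (e^(-4s) - e^(-16s))/s

Final answer: (e^(-4s) - e^(-16s))/s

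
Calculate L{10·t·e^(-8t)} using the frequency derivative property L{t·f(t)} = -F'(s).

L{e^(-8t)} = 1/(s+8). By frequency derivative: L{t·e^(-8t)} = -d/ds[1/(s+8)] = -(-1)/(s+8)² = 1/(s+8)². Then L{10·t·e^(-8t)} = 10·1/(s+8)² = 10/(s+8)²

Final answer: 10/(s+8)²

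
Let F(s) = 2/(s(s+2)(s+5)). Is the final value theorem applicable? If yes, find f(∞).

Poles of sF(s) = 2/((s+2)(s+5)) are at s = -2 and s = -5, both in the left half-plane. Theorem applies. f(∞) = lim_{s→0} sF(s) = 2/(2·5) = 1/5

Final answer: 1/5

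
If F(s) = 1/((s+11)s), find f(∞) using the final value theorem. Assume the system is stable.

f(∞) = lim_{s→0} sF(s) = lim_{s→0} 1/(s+11) = 1/11

Final answer: 1/11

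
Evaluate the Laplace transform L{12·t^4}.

L{t^n} = n!/s^(n+1), so L{t^4} = 24/s^5. Then L{12·t^4} = 12·24/s^5 = 288/s^5

Final answer: 288/s^5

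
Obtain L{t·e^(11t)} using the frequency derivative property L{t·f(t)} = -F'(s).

L{e^(11t)} = 1/(s-11). By frequency derivative: L{t·e^(11t)} = -d/ds[1/(s-11)] = -(-1)/(s-11)² = 1/(s-11)²

Final answer: 1/(s-11)²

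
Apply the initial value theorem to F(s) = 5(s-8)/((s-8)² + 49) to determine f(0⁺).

f(0⁺) = lim_{s→∞} sF(s) = lim_{s→∞} 5s(s-8)/((s-8)² + 49) = 5

Final answer: 5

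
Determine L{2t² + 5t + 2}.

L{2t² + 5t + 2} = 2·2/s³ + 5/s² + 2/s = 4/s³ + 5/s² + 2/s

Final answer: 4/s³ + 5/s² + 2/s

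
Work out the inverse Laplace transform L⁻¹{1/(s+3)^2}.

L⁻¹{n!/(s-a)^(n+1)} = t^n·e^(at), so L⁻¹{1/(s+3)^2} = t·e^(-3t)

Final answer: t·e^(-3t)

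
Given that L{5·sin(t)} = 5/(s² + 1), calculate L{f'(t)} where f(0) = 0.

L{f'(t)} = s·F(s) - f(0) = s·5/(s² + 1) - 0 = 5s/(s² + 1)

Final answer: 5s/(s² + 1)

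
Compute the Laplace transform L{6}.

L{6} = 6 · L{1} = 6/s

Final answer: 6/s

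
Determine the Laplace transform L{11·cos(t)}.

L{cos(ωt)} = s/(s² + ω²), so L{cos(t)} = s/(s² + 1). Then L{11·cos(t)} = 11·s/(s² + 1) = 11s/(s² + 1)

Final answer: 11s/(s² + 1)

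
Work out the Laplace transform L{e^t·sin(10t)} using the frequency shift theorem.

Frequency shift: L{e^(at)f(t)} = F(s-a). L{e^t·sin(10t)} = 10/((s-1)² + 100)

Final answer: 10/((s-1)² + 100)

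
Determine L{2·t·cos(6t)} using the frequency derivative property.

L{cos(6t)} = s/(s² + 36). Derivative: d/ds[s/(s² + 36)] = [(s² + 36) - s·2s]/(s² + 36)² = (36 - s²)/(s² + 36)². So L{t·cos(6t)} = -F'(s) = (s² - 36)/(s² + 36)². Then L{2·t·cos(6t)} = 2·(s² - 36)/(s² + 36)²

Final answer: 2·(s² - 36)/(s² + 36)²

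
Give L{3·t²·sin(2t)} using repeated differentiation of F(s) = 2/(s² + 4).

F(s) = 2/(s² + 4). F'(s) = -4s/(s² + 4)². F''(s) = -4(4 - 3s²)/(s² + 4)³ = (12s² - 16)/(s² + 4)³. So L{t²·sin(2t)} = (-1)² F''(s) = (12s² - 16)/(s² + 4)³. Then L{3·t²·sin(2t)} = 3·(12s² - 16)/(s² + 4)³ = (36s² - 48)/(s² + 4)³

Final answer: (36s² - 48)/(s² + 4)³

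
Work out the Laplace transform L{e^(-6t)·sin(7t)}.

L{e^(at)·sin(ωt)} = ω/((s-a)² + ω²), so L{e^(-6t)·sin(7t)} = 7/((s+6)² + 49)

Final answer: 7/((s+6)² + 49)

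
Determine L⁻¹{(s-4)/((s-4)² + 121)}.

Using frequency shift: L⁻¹{(s-a)/((s-a)² + b²)} = e^(at)cos(bt). Here a=4, b=11

Final answer: e^(4t)·cos(11t)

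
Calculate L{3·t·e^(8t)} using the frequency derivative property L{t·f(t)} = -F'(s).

L{e^(8t)} = 1/(s-8). By frequency derivative: L{t·e^(8t)} = -d/ds[1/(s-8)] = -(-1)/(s-8)² = 1/(s-8)². Then L{3·t·e^(8t)} = 3·1/(s-8)² = 3/(s-8)²

Final answer: 3/(s-8)²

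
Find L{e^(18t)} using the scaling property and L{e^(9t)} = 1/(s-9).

Using L{f(at)} = (1/a)F(s/a) with a=2 and f(t) = e^(9t): L{e^(18t)} = (1/2) · 1/((s/2)-9) = (1/2) · 2/(s-18) = 1/(s-18)

Final answer: 1/(s-18)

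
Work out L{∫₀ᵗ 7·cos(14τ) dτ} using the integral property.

L{∫₀ᵗ f(τ)dτ} = F(s)/s with F(s) = 7s/(s² + 196), so the result is (7s/(s² + 196))/s = 7/(s² + 196)

Final answer: 7/(s² + 196)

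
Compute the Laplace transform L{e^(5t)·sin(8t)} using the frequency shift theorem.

Frequency shift: L{e^(at)f(t)} = F(s-a). L{e^(5t)·sin(8t)} = 8/((s-5)² + 64)

Final answer: 8/((s-5)² + 64)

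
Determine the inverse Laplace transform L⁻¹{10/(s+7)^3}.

L⁻¹{n!/(s-a)^(n+1)} = t^n·e^(at) with n=2, a=-7. So L⁻¹{2/(s+7)^3} = t^2·e^(-7t), and L⁻¹{10/(s+7)^3} = (10/2)·t^2·e^(-7t) = 5·t^2·e^(-7t)

Final answer: 5·t^2·e^(-7t)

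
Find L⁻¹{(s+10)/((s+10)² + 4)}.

Using frequency shift: L⁻¹{(s-a)/((s-a)² + b²)} = e^(at)cos(bt). Here a=-10, b=2

Final answer: e^(-10t)·cos(2t)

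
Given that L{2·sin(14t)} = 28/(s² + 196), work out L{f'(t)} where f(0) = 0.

L{f'(t)} = s·F(s) - f(0) = s·28/(s² + 196) - 0 = 28s/(s² + 196)

Final answer: 28s/(s² + 196)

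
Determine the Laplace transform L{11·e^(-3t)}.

L{e^(at)} = 1/(s-a), so L{e^(-3t)} = 1/(s+3). Then L{11·e^(-3t)} = 11/(s+3)

Final answer: 11/(s+3)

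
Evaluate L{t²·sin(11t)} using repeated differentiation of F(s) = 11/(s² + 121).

F(s) = 11/(s² + 121). F'(s) = -22s/(s² + 121)². F''(s) = -22(121 - 3s²)/(s² + 121)³ = (66s² - 2662)/(s² + 121)³. So L{t²·sin(11t)} = (-1)² F''(s) = (66s² - 2662)/(s² + 121)³

Final answer: (66s² - 2662)/(s² + 121)³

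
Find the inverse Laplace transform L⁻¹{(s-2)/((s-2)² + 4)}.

Using frequency shift, L⁻¹{(s-2)/((s-2)² + 4)} = e^(2t)·cos(2t)

Final answer: e^(2t)·cos(2t)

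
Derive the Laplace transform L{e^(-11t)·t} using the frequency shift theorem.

L{e^(at)·t^n} = n!/(s-a)^(n+1), so L{e^(-11t)·t} = 1/(s+11)^2

Final answer: 1/(s+11)^2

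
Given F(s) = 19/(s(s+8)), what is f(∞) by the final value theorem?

f(∞) = lim_{s→0} s·19/(s(s+8)) = lim_{s→0} 19/(s+8) = 19/8 = 19/8

Final answer: 19/8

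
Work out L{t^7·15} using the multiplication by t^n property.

L{15} = 15/s. d^1/ds^1[1/s] = -1/s². d^2/ds^2[1/s] = 2/s^3. d^3/ds^3[1/s] = -6/s^4. d^4/ds^4[1/s] = 24/s^5. d^5/ds^5[1/s] = -120/s^6. d^6/ds^6[1/s] = 720/s^7. d^7/ds^7[1/s] = -5040/s^8. So L{t^7} = (-1)^{7}·-5040/s^8 = 5040/s^8. Then L{t^7·15} = 15·5040/s^8 = 75600/s^8

Final answer: 75600/s^8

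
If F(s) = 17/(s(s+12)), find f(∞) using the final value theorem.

f(∞) = lim_{s→0} s·17/(s(s+12)) = lim_{s→0} 17/(s+12) = 17/12 = 17/12

Final answer: 17/12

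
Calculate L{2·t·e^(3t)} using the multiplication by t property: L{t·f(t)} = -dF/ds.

Using L{t^n·e^(at)} = n!/(s-a)^(n+1), L{t·e^(3t)} = 1/(s-3)^2, so L{2·t·e^(3t)} = 2·1/(s-3)^2 = 2/(s-3)^2

Final answer: 2/(s-3)^2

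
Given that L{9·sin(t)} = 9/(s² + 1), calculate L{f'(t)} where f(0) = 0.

L{f'(t)} = s·F(s) - f(0) = s·9/(s² + 1) - 0 = 9s/(s² + 1)

Final answer: 9s/(s² + 1)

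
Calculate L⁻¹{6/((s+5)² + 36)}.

Form: b/((s-a)² + b²) → e^(at)sin(bt). With a=-5, b=6

Final answer: e^(-5t)·sin(6t)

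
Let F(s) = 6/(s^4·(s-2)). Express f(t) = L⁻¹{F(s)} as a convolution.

6/(s^4·(s-2)) = (6/s^4)·(1/(s-2)) = L{t^3}·L{e^(2t)}. So f(t) = t^3*e^(2t) = ∫₀ᵗ τ^3·e^(2(t-τ)) dτ

Final answer: ∫₀ᵗ τ^3·e^(2(t-τ)) dτ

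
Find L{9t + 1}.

L{9t + 1} = 9·L{t} + L{1} = 9/s² + 1/s

Final answer: 9/s² + 1/s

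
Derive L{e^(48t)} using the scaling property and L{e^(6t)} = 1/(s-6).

Using L{f(at)} = (1/a)F(s/a) with a=8 and f(t) = e^(6t): L{e^(48t)} = (1/8) · 1/((s/8)-6) = (1/8) · 8/(s-48) = 1/(s-48)

Final answer: 1/(s-48)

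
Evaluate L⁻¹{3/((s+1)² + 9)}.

Form: b/((s-a)² + b²) → e^(at)sin(bt). With a=-1, b=3

Final answer: e^(-t)·sin(3t)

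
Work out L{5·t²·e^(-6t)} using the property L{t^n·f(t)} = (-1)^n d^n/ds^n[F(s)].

L{e^(-6t)} = 1/(s+6). d/ds[1/(s+6)] = -1/(s+6)². d²/ds²[1/(s+6)] = 2/(s+6)³. So L{t²·e^(-6t)} = (-1)² · 2/(s+6)³ = 2/(s+6)³. Then L{5·t²·e^(-6t)} = 5·2/(s+6)³ = 10/(s+6)³

Final answer: 10/(s+6)³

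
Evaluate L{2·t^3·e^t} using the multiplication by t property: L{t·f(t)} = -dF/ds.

Using L{t^n·e^(at)} = n!/(s-a)^(n+1), L{t^3·e^t} = 6/(s-1)^4, so L{2·t^3·e^t} = 2·6/(s-1)^4 = 12/(s-1)^4

Final answer: 12/(s-1)^4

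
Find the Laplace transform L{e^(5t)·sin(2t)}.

L{e^(at)·sin(ωt)} = ω/((s-a)² + ω²), so L{e^(5t)·sin(2t)} = 2/((s-5)² + 4)

Final answer: 2/((s-5)² + 4)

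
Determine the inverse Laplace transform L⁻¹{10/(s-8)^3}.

L⁻¹{n!/(s-a)^(n+1)} = t^n·e^(at) with n=2, a=8. So L⁻¹{2/(s-8)^3} = t^2·e^(8t), and L⁻¹{10/(s-8)^3} = (10/2)·t^2·e^(8t) = 5·t^2·e^(8t)

Final answer: 5·t^2·e^(8t)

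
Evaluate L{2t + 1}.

L{2t + 1} = 2·L{t} + L{1} = 2/s² + 1/s

Final answer: 2/s² + 1/s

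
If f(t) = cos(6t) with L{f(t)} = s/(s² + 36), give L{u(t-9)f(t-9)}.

Time shift theorem: L{u(t-a)f(t-a)} = e^(-as)F(s). Here a=9, F(s) = s/(s² + 36), so L{u(t-9)f(t-9)} = e^(-9s)·s/(s² + 36)

Final answer: e^(-9s)·s/(s² + 36)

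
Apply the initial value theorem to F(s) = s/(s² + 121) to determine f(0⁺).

f(0⁺) = lim_{s→∞} s·s/(s² + 121) = lim_{s→∞} s²/(s² + 121) = 1

Final answer: 1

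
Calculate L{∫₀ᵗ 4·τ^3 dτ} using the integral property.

L{∫₀ᵗ f(τ)dτ} = F(s)/s with f(t) = 4t^3. F(s) = 24/s^4, so L{∫₀ᵗ 4·τ^3 dτ} = (24/s^4)/s = 24/s^5. (Check: ∫₀ᵗ 4·τ^3 dτ = 4t^4/4.)

Final answer: 24/s^5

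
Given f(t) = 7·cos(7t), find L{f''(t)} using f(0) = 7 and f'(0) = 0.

F(s) = 7s/(s² + 49). L{f''(t)} = s²F(s) - sf(0) - f'(0) = 7s³/(s² + 49) - 7s = (7s³ - 7s(s² + 49))/(s² + 49) = -343s/(s² + 49)

Final answer: -343s/(s² + 49)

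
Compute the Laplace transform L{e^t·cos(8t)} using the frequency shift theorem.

Frequency shift: L{e^(at)f(t)} = F(s-a). L{e^t·cos(8t)} = (s-1)/((s-1)² + 64)

Final answer: (s-1)/((s-1)² + 64)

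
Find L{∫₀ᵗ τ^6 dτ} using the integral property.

L{∫₀ᵗ f(τ)dτ} = F(s)/s with f(t) = t^6. F(s) = 720/s^7, so L{∫₀ᵗ τ^6 dτ} = (720/s^7)/s = 720/s^8. (Check: ∫₀ᵗ τ^6 dτ = t^7/7.)

Final answer: 720/s^8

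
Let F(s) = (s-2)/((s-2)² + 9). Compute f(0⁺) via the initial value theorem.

f(0⁺) = lim_{s→∞} sF(s) = lim_{s→∞} s(s-2)/((s-2)² + 9) = 1

Final answer: 1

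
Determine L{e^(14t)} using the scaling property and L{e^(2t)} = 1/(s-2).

Using L{f(at)} = (1/a)F(s/a) with a=7 and f(t) = e^(2t): L{e^(14t)} = (1/7) · 1/((s/7)-2) = (1/7) · 7/(s-14) = 1/(s-14)

Final answer: 1/(s-14)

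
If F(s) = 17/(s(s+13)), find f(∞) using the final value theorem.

f(∞) = lim_{s→0} s·17/(s(s+13)) = lim_{s→0} 17/(s+13) = 17/13 = 17/13

Final answer: 17/13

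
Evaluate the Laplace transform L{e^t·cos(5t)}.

L{e^(at)·cos(ωt)} = (s-a)/((s-a)² + ω²), so L{e^t·cos(5t)} = (s-1)/((s-1)² + 25)

Final answer: (s-1)/((s-1)² + 25)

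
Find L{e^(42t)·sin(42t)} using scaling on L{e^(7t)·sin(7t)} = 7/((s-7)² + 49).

Scaling with a=6: L{e^(42t)·sin(42t)} = (1/6) · 7/((s/6-7)² + 49). Simplifying: 42/((s-42)² + 1764)

Final answer: 42/((s-42)² + 1764)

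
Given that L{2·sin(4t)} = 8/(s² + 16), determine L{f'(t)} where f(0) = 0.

L{f'(t)} = s·F(s) - f(0) = s·8/(s² + 16) - 0 = 8s/(s² + 16)

Final answer: 8s/(s² + 16)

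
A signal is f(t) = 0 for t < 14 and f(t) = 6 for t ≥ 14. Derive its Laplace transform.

f(t) = 6·u(t-14). L{u(t-14)} = e^(-14s)/s, so L{f(t)} = 6·e^(-14s)/s

Final answer: 6·e^(-14s)/s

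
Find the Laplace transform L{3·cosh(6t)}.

L{cosh(ωt)} = s/(s² - ω²), so L{cosh(6t)} = s/(s² - 36). Then L{3·cosh(6t)} = 3·s/(s² - 36) = 3s/(s² - 36)

Final answer: 3s/(s² - 36)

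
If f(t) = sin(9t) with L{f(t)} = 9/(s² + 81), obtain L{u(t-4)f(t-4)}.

Time shift theorem: L{u(t-a)f(t-a)} = e^(-as)F(s). Here a=4, F(s) = 9/(s² + 81), so L{u(t-4)f(t-4)} = e^(-4s)·9/(s² + 81)

Final answer: e^(-4s)·9/(s² + 81)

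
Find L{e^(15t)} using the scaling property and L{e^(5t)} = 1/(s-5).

Using L{f(at)} = (1/a)F(s/a) with a=3 and f(t) = e^(5t): L{e^(15t)} = (1/3) · 1/((s/3)-5) = (1/3) · 3/(s-15) = 1/(s-15)

Final answer: 1/(s-15)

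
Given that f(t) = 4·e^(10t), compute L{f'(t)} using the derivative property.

f(0) = 4, F(s) = 4/(s-10). L{f'(t)} = s·F(s) - f(0) = 4s/(s-10) - 4 = (4s - 4(s-10))/(s-10) = 40/(s-10)

Final answer: 40/(s-10)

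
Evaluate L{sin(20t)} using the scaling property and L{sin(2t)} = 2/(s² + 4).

Using L{f(at)} = (1/a)F(s/a) with a=10: L{sin(20t)} = (1/10) · 2/((s/10)² + 4) = (1/10) · 2·100/(s² + 400) = 20/(s² + 400)

Final answer: 20/(s² + 400)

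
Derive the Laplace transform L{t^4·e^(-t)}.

L{t^n·e^(at)} = n!/(s-a)^(n+1), so L{t^4·e^(-t)} = 24/(s+1)^5

Final answer: 24/(s+1)^5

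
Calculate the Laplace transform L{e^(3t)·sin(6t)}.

L{e^(at)·sin(ωt)} = ω/((s-a)² + ω²), so L{e^(3t)·sin(6t)} = 6/((s-3)² + 36)

Final answer: 6/((s-3)² + 36)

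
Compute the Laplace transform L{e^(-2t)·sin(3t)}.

L{e^(at)·sin(ωt)} = ω/((s-a)² + ω²), so L{e^(-2t)·sin(3t)} = 3/((s+2)² + 9)

Final answer: 3/((s+2)² + 9)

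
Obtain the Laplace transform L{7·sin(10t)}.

L{sin(ωt)} = ω/(s² + ω²), so L{sin(10t)} = 10/(s² + 100). Then L{7·sin(10t)} = 7·10/(s² + 100) = 70/(s² + 100)

Final answer: 70/(s² + 100)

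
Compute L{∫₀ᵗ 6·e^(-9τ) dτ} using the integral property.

L{∫₀ᵗ f(τ)dτ} = F(s)/s with F(s) = 6/(s+9), so L{∫₀ᵗ 6·e^(-9τ) dτ} = 6/(s(s+9))

Final answer: 6/(s(s+9))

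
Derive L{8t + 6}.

L{8t + 6} = 8·L{t} + 6·L{1} = 8/s² + 6/s

Final answer: 8/s² + 6/s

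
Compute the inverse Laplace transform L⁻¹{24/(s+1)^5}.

L⁻¹{n!/(s-a)^(n+1)} = t^n·e^(at), so L⁻¹{24/(s+1)^5} = t^4·e^(-t)

Final answer: t^4·e^(-t)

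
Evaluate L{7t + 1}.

L{7t + 1} = 7·L{t} + L{1} = 7/s² + 1/s

Final answer: 7/s² + 1/s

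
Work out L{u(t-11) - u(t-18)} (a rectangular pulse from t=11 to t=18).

L{u(t-a)} = e^(-as)/s. L{u(t-11) - u(t-18)} = (e^(-11s) - e^(-18s))/s

Final answer: (e^(-11s) - e^(-18s))/s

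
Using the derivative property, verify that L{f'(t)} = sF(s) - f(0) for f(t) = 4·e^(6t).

f'(t) = 24e^(6t). Direct: L{f'(t)} = 24/(s-6). Property: s·4/(s-6) - 4 = (4s - 4(s-6))/(s-6) = 24/(s-6). ✓

Final answer: 24/(s-6)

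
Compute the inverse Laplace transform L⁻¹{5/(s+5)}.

L⁻¹{1/(s-a)} = e^(at), so L⁻¹{1/(s+5)} = e^(-5t), and L⁻¹{5/(s+5)} = 5·e^(-5t)

Final answer: 5·e^(-5t)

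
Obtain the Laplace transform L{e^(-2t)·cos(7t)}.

L{e^(at)·cos(ωt)} = (s-a)/((s-a)² + ω²), so L{e^(-2t)·cos(7t)} = (s+2)/((s+2)² + 49)

Final answer: (s+2)/((s+2)² + 49)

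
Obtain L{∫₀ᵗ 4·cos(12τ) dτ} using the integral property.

L{∫₀ᵗ f(τ)dτ} = F(s)/s with F(s) = 4s/(s² + 144), so the result is (4s/(s² + 144))/s = 4/(s² + 144)

Final answer: 4/(s² + 144)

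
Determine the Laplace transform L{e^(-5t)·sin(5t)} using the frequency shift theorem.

Frequency shift: L{e^(at)f(t)} = F(s-a). L{e^(-5t)·sin(5t)} = 5/((s+5)² + 25)

Final answer: 5/((s+5)² + 25)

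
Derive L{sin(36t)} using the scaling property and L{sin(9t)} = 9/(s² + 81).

Using L{f(at)} = (1/a)F(s/a) with a=4: L{sin(36t)} = (1/4) · 9/((s/4)² + 81) = (1/4) · 9·16/(s² + 1296) = 36/(s² + 1296)

Final answer: 36/(s² + 1296)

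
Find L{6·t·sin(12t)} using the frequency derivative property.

L{sin(12t)} = 12/(s² + 144). By L{t·f(t)} = -F'(s): -d/ds[12/(s² + 144)] = -(12)·(-2s)/(s² + 144)² = 24s/(s² + 144)². Then L{6·t·sin(12t)} = 6·24s/(s² + 144)² = 144s/(s² + 144)²

Final answer: 144s/(s² + 144)²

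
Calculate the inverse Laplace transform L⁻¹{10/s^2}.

L⁻¹{n!/s^(n+1)} = t^n with n=1. So L⁻¹{1/s^2} = t, and L⁻¹{10/s^2} = (10/1)·t = 10·t

Final answer: 10·t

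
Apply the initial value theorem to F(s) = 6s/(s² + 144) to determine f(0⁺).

f(0⁺) = lim_{s→∞} s·6s/(s² + 144) = lim_{s→∞} 6s²/(s² + 144) = 6

Final answer: 6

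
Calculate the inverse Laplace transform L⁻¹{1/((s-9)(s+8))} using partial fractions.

Decompose: A/(s-9) + B/(s+8). A = 1/17, B = -1/17. f(t) = (e^(9t) - e^(-8t))/17

Final answer: (e^(9t) - e^(-8t))/17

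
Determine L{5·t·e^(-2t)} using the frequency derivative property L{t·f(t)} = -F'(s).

L{e^(-2t)} = 1/(s+2). By frequency derivative: L{t·e^(-2t)} = -d/ds[1/(s+2)] = -(-1)/(s+2)² = 1/(s+2)². Then L{5·t·e^(-2t)} = 5·1/(s+2)² = 5/(s+2)²

Final answer: 5/(s+2)²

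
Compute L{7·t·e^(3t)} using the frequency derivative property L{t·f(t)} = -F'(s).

L{e^(3t)} = 1/(s-3). By frequency derivative: L{t·e^(3t)} = -d/ds[1/(s-3)] = -(-1)/(s-3)² = 1/(s-3)². Then L{7·t·e^(3t)} = 7·1/(s-3)² = 7/(s-3)²

Final answer: 7/(s-3)²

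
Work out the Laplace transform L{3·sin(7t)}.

L{sin(ωt)} = ω/(s² + ω²), so L{sin(7t)} = 7/(s² + 49). Then L{3·sin(7t)} = 3·7/(s² + 49) = 21/(s² + 49)

Final answer: 21/(s² + 49)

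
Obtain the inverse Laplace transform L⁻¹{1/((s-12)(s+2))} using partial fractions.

Decompose: A/(s-12) + B/(s+2). A = 1/14, B = -1/14. f(t) = (e^(12t) - e^(-2t))/14

Final answer: (e^(12t) - e^(-2t))/14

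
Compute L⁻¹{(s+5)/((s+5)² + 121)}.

Using frequency shift: L⁻¹{(s-a)/((s-a)² + b²)} = e^(at)cos(bt). Here a=-5, b=11

Final answer: e^(-5t)·cos(11t)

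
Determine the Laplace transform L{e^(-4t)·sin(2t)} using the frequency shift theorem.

Frequency shift: L{e^(at)f(t)} = F(s-a). L{e^(-4t)·sin(2t)} = 2/((s+4)² + 4)

Final answer: 2/((s+4)² + 4)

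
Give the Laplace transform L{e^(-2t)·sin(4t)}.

L{e^(at)·sin(ωt)} = ω/((s-a)² + ω²), so L{e^(-2t)·sin(4t)} = 4/((s+2)² + 16)

Final answer: 4/((s+2)² + 16)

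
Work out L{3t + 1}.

L{3t + 1} = 3·L{t} + L{1} = 3/s² + 1/s

Final answer: 3/s² + 1/s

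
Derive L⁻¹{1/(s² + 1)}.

This is the form c·a/(s² + a²) with a = 1. L⁻¹ = sin(t)

Final answer: sin(t)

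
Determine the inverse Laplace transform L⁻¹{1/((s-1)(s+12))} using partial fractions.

Decompose: A/(s-1) + B/(s+12). A = 1/13, B = -1/13. f(t) = (e^t - e^(-12t))/13

Final answer: (e^t - e^(-12t))/13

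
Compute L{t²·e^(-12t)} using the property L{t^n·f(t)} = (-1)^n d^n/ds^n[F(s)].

L{e^(-12t)} = 1/(s+12). d/ds[1/(s+12)] = -1/(s+12)². d²/ds²[1/(s+12)] = 2/(s+12)³. So L{t²·e^(-12t)} = (-1)² · 2/(s+12)³ = 2/(s+12)³

Final answer: 2/(s+12)³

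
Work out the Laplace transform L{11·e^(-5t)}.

L{e^(at)} = 1/(s-a), so L{e^(-5t)} = 1/(s+5). Then L{11·e^(-5t)} = 11/(s+5)

Final answer: 11/(s+5)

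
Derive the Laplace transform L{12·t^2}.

L{t^n} = n!/s^(n+1), so L{t^2} = 2/s^3. Then L{12·t^2} = 12·2/s^3 = 24/s^3

Final answer: 24/s^3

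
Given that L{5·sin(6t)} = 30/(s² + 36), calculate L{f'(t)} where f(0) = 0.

L{f'(t)} = s·F(s) - f(0) = s·30/(s² + 36) - 0 = 30s/(s² + 36)

Final answer: 30s/(s² + 36)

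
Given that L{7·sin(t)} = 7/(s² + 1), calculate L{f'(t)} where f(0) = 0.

L{f'(t)} = s·F(s) - f(0) = s·7/(s² + 1) - 0 = 7s/(s² + 1)

Final answer: 7s/(s² + 1)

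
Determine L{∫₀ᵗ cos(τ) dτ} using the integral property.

L{∫₀ᵗ f(τ)dτ} = F(s)/s with F(s) = s/(s² + 1), so the result is (s/(s² + 1))/s = 1/(s² + 1)

Final answer: 1/(s² + 1)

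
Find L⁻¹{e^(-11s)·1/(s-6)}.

L⁻¹{1/(s-6)} = e^(6t). By the time shift theorem, L⁻¹{e^(-as)F(s)} = u(t-a)f(t-a) with a=11, so L⁻¹{e^(-11s)·1/(s-6)} = u(t-11)·e^(6(t-11))

Final answer: u(t-11)·e^(6(t-11))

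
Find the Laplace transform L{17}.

L{17} = 17 · L{1} = 17/s

Final answer: 17/s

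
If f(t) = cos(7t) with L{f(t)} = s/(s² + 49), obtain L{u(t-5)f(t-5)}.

Time shift theorem: L{u(t-a)f(t-a)} = e^(-as)F(s). Here a=5, F(s) = s/(s² + 49), so L{u(t-5)f(t-5)} = e^(-5s)·s/(s² + 49)

Final answer: e^(-5s)·s/(s² + 49)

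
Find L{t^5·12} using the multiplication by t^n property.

L{12} = 12/s. d^1/ds^1[1/s] = -1/s². d^2/ds^2[1/s] = 2/s^3. d^3/ds^3[1/s] = -6/s^4. d^4/ds^4[1/s] = 24/s^5. d^5/ds^5[1/s] = -120/s^6. So L{t^5} = (-1)^{5}·-120/s^6 = 120/s^6. Then L{t^5·12} = 12·120/s^6 = 1440/s^6

Final answer: 1440/s^6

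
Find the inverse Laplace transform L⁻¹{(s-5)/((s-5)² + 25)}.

Using frequency shift, L⁻¹{(s-5)/((s-5)² + 25)} = e^(5t)·cos(5t)

Final answer: e^(5t)·cos(5t)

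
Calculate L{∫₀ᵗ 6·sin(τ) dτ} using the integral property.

L{∫₀ᵗ f(τ)dτ} = F(s)/s with F(s) = 6/(s² + 1), so the result is (6/(s² + 1))/s = 6/(s(s² + 1))

Final answer: 6/(s(s² + 1))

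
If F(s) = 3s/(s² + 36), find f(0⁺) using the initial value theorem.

f(0⁺) = lim_{s→∞} s·3s/(s² + 36) = lim_{s→∞} 3s²/(s² + 36) = 3

Final answer: 3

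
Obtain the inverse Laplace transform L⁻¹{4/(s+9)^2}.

L⁻¹{n!/(s-a)^(n+1)} = t^n·e^(at) with n=1, a=-9. So L⁻¹{1/(s+9)^2} = t·e^(-9t), and L⁻¹{4/(s+9)^2} = (4/1)·t·e^(-9t) = 4·t·e^(-9t)

Final answer: 4·t·e^(-9t)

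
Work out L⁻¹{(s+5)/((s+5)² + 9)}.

Using frequency shift: L⁻¹{(s-a)/((s-a)² + b²)} = e^(at)cos(bt). Here a=-5, b=3

Final answer: e^(-5t)·cos(3t)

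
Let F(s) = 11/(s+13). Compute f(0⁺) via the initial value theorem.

f(0⁺) = lim_{s→∞} s·11/(s+13) = lim_{s→∞} 11s/(s+13) = 11

Final answer: 11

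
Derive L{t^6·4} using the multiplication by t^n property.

L{4} = 4/s. d^1/ds^1[1/s] = -1/s². d^2/ds^2[1/s] = 2/s^3. d^3/ds^3[1/s] = -6/s^4. d^4/ds^4[1/s] = 24/s^5. d^5/ds^5[1/s] = -120/s^6. d^6/ds^6[1/s] = 720/s^7. So L{t^6} = (-1)^{6}·720/s^7 = 720/s^7. Then L{t^6·4} = 4·720/s^7 = 2880/s^7

Final answer: 2880/s^7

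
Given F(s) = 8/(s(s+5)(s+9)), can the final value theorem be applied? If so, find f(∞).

Poles of sF(s) = 8/((s+5)(s+9)) are at s = -5 and s = -9, both in the left half-plane. Theorem applies. f(∞) = lim_{s→0} sF(s) = 8/(5·9) = 8/45

Final answer: 8/45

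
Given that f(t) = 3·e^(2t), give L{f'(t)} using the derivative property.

f(0) = 3, F(s) = 3/(s-2). L{f'(t)} = s·F(s) - f(0) = 3s/(s-2) - 3 = (3s - 3(s-2))/(s-2) = 6/(s-2)

Final answer: 6/(s-2)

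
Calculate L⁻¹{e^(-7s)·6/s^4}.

L⁻¹{6/s^4} = t^3. By the time shift theorem, L⁻¹{e^(-as)F(s)} = u(t-a)f(t-a) with a=7, so L⁻¹{e^(-7s)·6/s^4} = u(t-7)·(t-7)^3

Final answer: u(t-7)·(t-7)^3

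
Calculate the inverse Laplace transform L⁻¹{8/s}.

L⁻¹{c/s} = c, so L⁻¹{8/s} = 8

Final answer: 8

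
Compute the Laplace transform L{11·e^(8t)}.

L{e^(at)} = 1/(s-a), so L{e^(8t)} = 1/(s-8). Then L{11·e^(8t)} = 11/(s-8)

Final answer: 11/(s-8)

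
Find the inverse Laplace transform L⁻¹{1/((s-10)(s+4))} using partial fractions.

Decompose: A/(s-10) + B/(s+4). A = 1/14, B = -1/14. f(t) = (e^(10t) - e^(-4t))/14

Final answer: (e^(10t) - e^(-4t))/14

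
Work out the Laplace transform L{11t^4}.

L{11t^4} = 11 · L{t^4} = 11 · 24/s^5 = 264/s^5

Final answer: 264/s^5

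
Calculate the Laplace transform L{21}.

L{21} = 21 · L{1} = 21/s

Final answer: 21/s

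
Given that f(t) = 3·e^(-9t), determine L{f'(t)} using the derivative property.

f(0) = 3, F(s) = 3/(s+9). L{f'(t)} = s·F(s) - f(0) = 3s/(s+9) - 3 = (3s - 3(s+9))/(s+9) = -27/(s+9)

Final answer: -27/(s+9)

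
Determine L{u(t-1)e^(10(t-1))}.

u(t-a)f(t-a) with f(t)=e^(10t). L{e^(10t)} = 1/(s-10). By time shift: e^(-s)/(s-10)

Final answer: e^(-s)/(s-10)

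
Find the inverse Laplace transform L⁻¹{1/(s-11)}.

L⁻¹{1/(s-a)} = e^(at), so L⁻¹{1/(s-11)} = e^(11t)

Final answer: e^(11t)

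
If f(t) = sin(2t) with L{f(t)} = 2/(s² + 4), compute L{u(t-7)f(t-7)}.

Time shift theorem: L{u(t-a)f(t-a)} = e^(-as)F(s). Here a=7, F(s) = 2/(s² + 4), so L{u(t-7)f(t-7)} = e^(-7s)·2/(s² + 4)

Final answer: e^(-7s)·2/(s² + 4)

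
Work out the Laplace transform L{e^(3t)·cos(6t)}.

L{e^(at)·cos(ωt)} = (s-a)/((s-a)² + ω²), so L{e^(3t)·cos(6t)} = (s-3)/((s-3)² + 36)

Final answer: (s-3)/((s-3)² + 36)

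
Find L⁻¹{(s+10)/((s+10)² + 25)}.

Using frequency shift: L⁻¹{(s-a)/((s-a)² + b²)} = e^(at)cos(bt). Here a=-10, b=5

Final answer: e^(-10t)·cos(5t)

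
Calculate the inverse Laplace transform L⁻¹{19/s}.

L⁻¹{c/s} = c, so L⁻¹{19/s} = 19

Final answer: 19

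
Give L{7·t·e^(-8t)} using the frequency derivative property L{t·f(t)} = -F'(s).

L{e^(-8t)} = 1/(s+8). By frequency derivative: L{t·e^(-8t)} = -d/ds[1/(s+8)] = -(-1)/(s+8)² = 1/(s+8)². Then L{7·t·e^(-8t)} = 7·1/(s+8)² = 7/(s+8)²

Final answer: 7/(s+8)²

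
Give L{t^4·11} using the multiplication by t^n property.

L{11} = 11/s. d^1/ds^1[1/s] = -1/s². d^2/ds^2[1/s] = 2/s^3. d^3/ds^3[1/s] = -6/s^4. d^4/ds^4[1/s] = 24/s^5. So L{t^4} = (-1)^{4}·24/s^5 = 24/s^5. Then L{t^4·11} = 11·24/s^5 = 264/s^5

Final answer: 264/s^5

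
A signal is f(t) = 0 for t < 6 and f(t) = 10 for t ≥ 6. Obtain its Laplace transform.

f(t) = 10·u(t-6). L{u(t-6)} = e^(-6s)/s, so L{f(t)} = 10·e^(-6s)/s

Final answer: 10·e^(-6s)/s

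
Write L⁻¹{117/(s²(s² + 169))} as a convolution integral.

117/(s²(s² + 169)) = (1/s²)·(117/(s² + 169)) = L{t}·L{9·sin(13t)}. So f(t) = t*(9·sin(13t)) = ∫₀ᵗ 9τ·sin(13(t-τ)) dτ

Final answer: ∫₀ᵗ 9τ·sin(13(t-τ)) dτ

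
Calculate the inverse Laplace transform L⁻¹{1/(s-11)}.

L⁻¹{1/(s-a)} = e^(at), so L⁻¹{1/(s-11)} = e^(11t)

Final answer: e^(11t)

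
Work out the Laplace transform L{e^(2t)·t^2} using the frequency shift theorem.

L{e^(at)·t^n} = n!/(s-a)^(n+1), so L{e^(2t)·t^2} = 2/(s-2)^3

Final answer: 2/(s-2)^3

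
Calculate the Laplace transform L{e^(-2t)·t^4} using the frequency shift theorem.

L{e^(at)·t^n} = n!/(s-a)^(n+1), so L{e^(-2t)·t^4} = 24/(s+2)^5

Final answer: 24/(s+2)^5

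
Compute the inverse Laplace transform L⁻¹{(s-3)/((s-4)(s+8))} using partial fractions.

Using partial fractions, f(t) = (e^(4t) + 11e^(-8t))/12

Final answer: (e^(4t) + 11e^(-8t))/12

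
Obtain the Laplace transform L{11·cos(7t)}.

L{cos(ωt)} = s/(s² + ω²), so L{cos(7t)} = s/(s² + 49). Then L{11·cos(7t)} = 11·s/(s² + 49) = 11s/(s² + 49)

Final answer: 11s/(s² + 49)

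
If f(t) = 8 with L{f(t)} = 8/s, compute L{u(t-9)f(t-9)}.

Time shift theorem: L{u(t-a)f(t-a)} = e^(-as)F(s). Here a=9, F(s) = 8/s, so L{u(t-9)f(t-9)} = e^(-9s)·8/s

Final answer: e^(-9s)·8/s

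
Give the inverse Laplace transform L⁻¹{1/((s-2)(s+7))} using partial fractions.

Decompose: A/(s-2) + B/(s+7). A = 1/9, B = -1/9. f(t) = (e^(2t) - e^(-7t))/9

Final answer: (e^(2t) - e^(-7t))/9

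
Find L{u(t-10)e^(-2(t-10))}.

u(t-a)f(t-a) with f(t)=e^(-2t). L{e^(-2t)} = 1/(s+2). By time shift: e^(-10s)/(s+2)

Final answer: e^(-10s)/(s+2)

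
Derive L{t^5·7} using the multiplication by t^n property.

L{7} = 7/s. d^1/ds^1[1/s] = -1/s². d^2/ds^2[1/s] = 2/s^3. d^3/ds^3[1/s] = -6/s^4. d^4/ds^4[1/s] = 24/s^5. d^5/ds^5[1/s] = -120/s^6. So L{t^5} = (-1)^{5}·-120/s^6 = 120/s^6. Then L{t^5·7} = 7·120/s^6 = 840/s^6

Final answer: 840/s^6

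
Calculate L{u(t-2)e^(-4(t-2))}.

u(t-a)f(t-a) with f(t)=e^(-4t). L{e^(-4t)} = 1/(s+4). By time shift: e^(-2s)/(s+4)

Final answer: e^(-2s)/(s+4)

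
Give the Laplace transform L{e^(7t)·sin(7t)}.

L{e^(at)·sin(ωt)} = ω/((s-a)² + ω²), so L{e^(7t)·sin(7t)} = 7/((s-7)² + 49)

Final answer: 7/((s-7)² + 49)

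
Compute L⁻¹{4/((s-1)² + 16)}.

Form: b/((s-a)² + b²) → e^(at)sin(bt). With a=1, b=4

Final answer: e^t·sin(4t)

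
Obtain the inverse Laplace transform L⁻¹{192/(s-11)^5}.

L⁻¹{n!/(s-a)^(n+1)} = t^n·e^(at) with n=4, a=11. So L⁻¹{24/(s-11)^5} = t^4·e^(11t), and L⁻¹{192/(s-11)^5} = (192/24)·t^4·e^(11t) = 8·t^4·e^(11t)

Final answer: 8·t^4·e^(11t)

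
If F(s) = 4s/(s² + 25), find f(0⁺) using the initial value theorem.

f(0⁺) = lim_{s→∞} s·4s/(s² + 25) = lim_{s→∞} 4s²/(s² + 25) = 4

Final answer: 4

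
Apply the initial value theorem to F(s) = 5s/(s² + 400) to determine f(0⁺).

f(0⁺) = lim_{s→∞} s·5s/(s² + 400) = lim_{s→∞} 5s²/(s² + 400) = 5

Final answer: 5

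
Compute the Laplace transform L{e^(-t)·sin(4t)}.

L{e^(at)·sin(ωt)} = ω/((s-a)² + ω²), so L{e^(-t)·sin(4t)} = 4/((s+1)² + 16)

Final answer: 4/((s+1)² + 16)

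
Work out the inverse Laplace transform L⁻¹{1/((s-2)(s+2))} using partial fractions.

Decompose: A/(s-2) + B/(s+2). A = 1/4, B = -1/4. f(t) = (e^(2t) - e^(-2t))/4

Final answer: (e^(2t) - e^(-2t))/4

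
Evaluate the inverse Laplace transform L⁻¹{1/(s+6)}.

L⁻¹{1/(s-a)} = e^(at), so L⁻¹{1/(s+6)} = e^(-6t)

Final answer: e^(-6t)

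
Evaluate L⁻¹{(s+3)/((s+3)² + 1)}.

Using frequency shift: L⁻¹{(s-a)/((s-a)² + b²)} = e^(at)cos(bt). Here a=-3, b=1

Final answer: e^(-3t)·cos(t)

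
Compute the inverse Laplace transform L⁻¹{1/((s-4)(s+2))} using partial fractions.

Decompose: A/(s-4) + B/(s+2). A = 1/6, B = -1/6. f(t) = (e^(4t) - e^(-2t))/6

Final answer: (e^(4t) - e^(-2t))/6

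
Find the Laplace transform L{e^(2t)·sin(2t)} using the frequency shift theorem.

Frequency shift: L{e^(at)f(t)} = F(s-a). L{e^(2t)·sin(2t)} = 2/((s-2)² + 4)

Final answer: 2/((s-2)² + 4)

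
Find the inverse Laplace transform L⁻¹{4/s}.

L⁻¹{c/s} = c, so L⁻¹{4/s} = 4

Final answer: 4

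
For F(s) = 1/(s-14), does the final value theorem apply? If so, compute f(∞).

sF(s) = s/(s-14) has a pole at s = 14 in the right half-plane. Theorem does NOT apply (unstable system; f(t) = e^(14t) grows without bound).

Final answer: Not applicable (unstable)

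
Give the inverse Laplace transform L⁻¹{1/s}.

L⁻¹{c/s} = c, so L⁻¹{1/s} = 1

Final answer: 1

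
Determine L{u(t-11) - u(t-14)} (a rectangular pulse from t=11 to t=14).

L{u(t-a)} = e^(-as)/s. L{u(t-11) - u(t-14)} = (e^(-11s) - e^(-14s))/s

Final answer: (e^(-11s) - e^(-14s))/s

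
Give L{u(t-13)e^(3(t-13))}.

u(t-a)f(t-a) with f(t)=e^(3t). L{e^(3t)} = 1/(s-3). By time shift: e^(-13s)/(s-3)

Final answer: e^(-13s)/(s-3)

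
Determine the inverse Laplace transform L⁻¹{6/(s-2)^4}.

L⁻¹{n!/(s-a)^(n+1)} = t^n·e^(at), so L⁻¹{6/(s-2)^4} = t^3·e^(2t)

Final answer: t^3·e^(2t)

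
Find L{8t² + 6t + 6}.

L{8t² + 6t + 6} = 8·2/s³ + 6/s² + 6/s = 16/s³ + 6/s² + 6/s

Final answer: 16/s³ + 6/s² + 6/s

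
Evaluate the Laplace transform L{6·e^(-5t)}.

L{e^(at)} = 1/(s-a), so L{e^(-5t)} = 1/(s+5). Then L{6·e^(-5t)} = 6/(s+5)

Final answer: 6/(s+5)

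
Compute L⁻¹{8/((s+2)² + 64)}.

Form: b/((s-a)² + b²) → e^(at)sin(bt). With a=-2, b=8

Final answer: e^(-2t)·sin(8t)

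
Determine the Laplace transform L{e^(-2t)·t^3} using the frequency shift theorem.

L{e^(at)·t^n} = n!/(s-a)^(n+1), so L{e^(-2t)·t^3} = 6/(s+2)^4

Final answer: 6/(s+2)^4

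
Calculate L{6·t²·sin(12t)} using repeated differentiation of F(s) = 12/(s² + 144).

F(s) = 12/(s² + 144). F'(s) = -24s/(s² + 144)². F''(s) = -24(144 - 3s²)/(s² + 144)³ = (72s² - 3456)/(s² + 144)³. So L{t²·sin(12t)} = (-1)² F''(s) = (72s² - 3456)/(s² + 144)³. Then L{6·t²·sin(12t)} = 6·(72s² - 3456)/(s² + 144)³ = (432s² - 20736)/(s² + 144)³

Final answer: (432s² - 20736)/(s² + 144)³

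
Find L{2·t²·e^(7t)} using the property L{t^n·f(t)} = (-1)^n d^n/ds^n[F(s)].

L{e^(7t)} = 1/(s-7). d/ds[1/(s-7)] = -1/(s-7)². d²/ds²[1/(s-7)] = 2/(s-7)³. So L{t²·e^(7t)} = (-1)² · 2/(s-7)³ = 2/(s-7)³. Then L{2·t²·e^(7t)} = 2·2/(s-7)³ = 4/(s-7)³

Final answer: 4/(s-7)³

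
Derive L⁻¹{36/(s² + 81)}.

This is the form c·a/(s² + a²) with a = 9, c = 4. L⁻¹ = 4·sin(9t)

Final answer: 4·sin(9t)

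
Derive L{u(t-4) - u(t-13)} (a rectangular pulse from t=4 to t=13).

L{u(t-a)} = e^(-as)/s. L{u(t-4) - u(t-13)} = (e^(-4s) - e^(-13s))/s

Final answer: (e^(-4s) - e^(-13s))/s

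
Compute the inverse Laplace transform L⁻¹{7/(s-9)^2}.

L⁻¹{n!/(s-a)^(n+1)} = t^n·e^(at) with n=1, a=9. So L⁻¹{1/(s-9)^2} = t·e^(9t), and L⁻¹{7/(s-9)^2} = (7/1)·t·e^(9t) = 7·t·e^(9t)

Final answer: 7·t·e^(9t)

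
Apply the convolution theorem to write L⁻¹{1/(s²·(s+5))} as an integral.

1/(s²·(s+5)) = (1/s^2)·(1/(s+5)) = L{t}·L{e^(-5t)}. So f(t) = t*e^(-5t) = ∫₀ᵗ τ·e^(-5(t-τ)) dτ

Final answer: ∫₀ᵗ τ·e^(-5(t-τ)) dτ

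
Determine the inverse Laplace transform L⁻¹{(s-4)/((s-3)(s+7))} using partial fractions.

Using partial fractions, f(t) = (-e^(3t) + 11e^(-7t))/10

Final answer: (-e^(3t) + 11e^(-7t))/10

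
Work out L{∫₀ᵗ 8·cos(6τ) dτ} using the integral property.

L{∫₀ᵗ f(τ)dτ} = F(s)/s with F(s) = 8s/(s² + 36), so the result is (8s/(s² + 36))/s = 8/(s² + 36)

Final answer: 8/(s² + 36)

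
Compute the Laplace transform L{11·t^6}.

L{t^n} = n!/s^(n+1), so L{t^6} = 720/s^7. Then L{11·t^6} = 11·720/s^7 = 7920/s^7

Final answer: 7920/s^7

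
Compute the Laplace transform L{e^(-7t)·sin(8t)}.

L{e^(at)·sin(ωt)} = ω/((s-a)² + ω²), so L{e^(-7t)·sin(8t)} = 8/((s+7)² + 64)

Final answer: 8/((s+7)² + 64)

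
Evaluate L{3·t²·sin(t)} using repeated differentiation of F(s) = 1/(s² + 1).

F(s) = 1/(s² + 1). F'(s) = -2s/(s² + 1)². F''(s) = -2(1 - 3s²)/(s² + 1)³ = (6s² - 2)/(s² + 1)³. So L{t²·sin(t)} = (-1)² F''(s) = (6s² - 2)/(s² + 1)³. Then L{3·t²·sin(t)} = 3·(6s² - 2)/(s² + 1)³ = (18s² - 6)/(s² + 1)³

Final answer: (18s² - 6)/(s² + 1)³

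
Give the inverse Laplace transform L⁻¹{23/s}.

L⁻¹{c/s} = c, so L⁻¹{23/s} = 23

Final answer: 23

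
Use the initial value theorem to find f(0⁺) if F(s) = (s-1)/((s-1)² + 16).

f(0⁺) = lim_{s→∞} sF(s) = lim_{s→∞} s(s-1)/((s-1)² + 16) = 1

Final answer: 1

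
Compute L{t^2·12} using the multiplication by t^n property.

L{12} = 12/s. d^1/ds^1[1/s] = -1/s². d^2/ds^2[1/s] = 2/s^3. So L{t^2} = (-1)^{2}·2/s^3 = 2/s^3. Then L{t^2·12} = 12·2/s^3 = 24/s^3

Final answer: 24/s^3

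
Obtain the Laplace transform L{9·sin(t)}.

L{sin(ωt)} = ω/(s² + ω²), so L{sin(t)} = 1/(s² + 1). Then L{9·sin(t)} = 9·1/(s² + 1) = 9/(s² + 1)

Final answer: 9/(s² + 1)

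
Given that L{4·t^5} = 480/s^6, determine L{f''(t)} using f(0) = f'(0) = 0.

L{f''(t)} = s²F(s) - sf(0) - f'(0) = s²·480/s^6 - 0 - 0 = 480/s^4

Final answer: 480/s^4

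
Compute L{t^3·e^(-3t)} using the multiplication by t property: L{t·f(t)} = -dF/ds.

Using L{t^n·e^(at)} = n!/(s-a)^(n+1), L{t^3·e^(-3t)} = 6/(s+3)^4

Final answer: 6/(s+3)^4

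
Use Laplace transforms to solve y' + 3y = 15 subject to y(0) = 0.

sY + 3Y = 15/s. Y = 15/(s(s+3)). Partial fractions: Y = 5/s - 5/(s+3)

Final answer: y(t) = 5(1 - e^(-3t))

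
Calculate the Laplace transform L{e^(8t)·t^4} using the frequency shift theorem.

L{e^(at)·t^n} = n!/(s-a)^(n+1), so L{e^(8t)·t^4} = 24/(s-8)^5

Final answer: 24/(s-8)^5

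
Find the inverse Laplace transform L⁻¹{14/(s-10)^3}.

L⁻¹{n!/(s-a)^(n+1)} = t^n·e^(at) with n=2, a=10. So L⁻¹{2/(s-10)^3} = t^2·e^(10t), and L⁻¹{14/(s-10)^3} = (14/2)·t^2·e^(10t) = 7·t^2·e^(10t)

Final answer: 7·t^2·e^(10t)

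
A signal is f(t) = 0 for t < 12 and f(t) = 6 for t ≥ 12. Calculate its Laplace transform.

f(t) = 6·u(t-12). L{u(t-12)} = e^(-12s)/s, so L{f(t)} = 6·e^(-12s)/s

Final answer: 6·e^(-12s)/s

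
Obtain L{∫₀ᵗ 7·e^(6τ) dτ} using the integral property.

L{∫₀ᵗ f(τ)dτ} = F(s)/s with F(s) = 7/(s-6), so L{∫₀ᵗ 7·e^(6τ) dτ} = 7/(s(s-6))

Final answer: 7/(s(s-6))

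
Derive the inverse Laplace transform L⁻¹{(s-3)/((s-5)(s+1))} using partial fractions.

Using partial fractions, f(t) = (2e^(5t) + 4e^(-t))/6

Final answer: (2e^(5t) + 4e^(-t))/6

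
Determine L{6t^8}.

L{t^n} = n!/s^(n+1). So L{6t^8} = 6·8!/s^9 = 241920/s^9

Final answer: 241920/s^9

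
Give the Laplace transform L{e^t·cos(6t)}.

L{e^(at)·cos(ωt)} = (s-a)/((s-a)² + ω²), so L{e^t·cos(6t)} = (s-1)/((s-1)² + 36)

Final answer: (s-1)/((s-1)² + 36)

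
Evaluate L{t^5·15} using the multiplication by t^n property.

L{15} = 15/s. d^1/ds^1[1/s] = -1/s². d^2/ds^2[1/s] = 2/s^3. d^3/ds^3[1/s] = -6/s^4. d^4/ds^4[1/s] = 24/s^5. d^5/ds^5[1/s] = -120/s^6. So L{t^5} = (-1)^{5}·-120/s^6 = 120/s^6. Then L{t^5·15} = 15·120/s^6 = 1800/s^6

Final answer: 1800/s^6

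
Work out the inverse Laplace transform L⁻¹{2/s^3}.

L⁻¹{n!/s^(n+1)} = t^n with n=2. So L⁻¹{2/s^3} = t^2

Final answer: t^2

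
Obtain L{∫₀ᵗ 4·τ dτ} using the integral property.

L{∫₀ᵗ f(τ)dτ} = F(s)/s with f(t) = 4t. F(s) = 4/s^2, so L{∫₀ᵗ 4·τ dτ} = (4/s^2)/s = 4/s^3. (Check: ∫₀ᵗ 4·τ dτ = 4t^2/2.)

Final answer: 4/s^3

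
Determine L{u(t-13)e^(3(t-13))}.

u(t-a)f(t-a) with f(t)=e^(3t). L{e^(3t)} = 1/(s-3). By time shift: e^(-13s)/(s-3)

Final answer: e^(-13s)/(s-3)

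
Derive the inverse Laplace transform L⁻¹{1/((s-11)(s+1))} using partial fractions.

Decompose: A/(s-11) + B/(s+1). A = 1/12, B = -1/12. f(t) = (e^(11t) - e^(-t))/12

Final answer: (e^(11t) - e^(-t))/12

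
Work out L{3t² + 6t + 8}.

L{3t² + 6t + 8} = 3·2/s³ + 6/s² + 8/s = 6/s³ + 6/s² + 8/s

Final answer: 6/s³ + 6/s² + 8/s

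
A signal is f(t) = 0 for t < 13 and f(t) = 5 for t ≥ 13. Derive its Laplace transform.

f(t) = 5·u(t-13). L{u(t-13)} = e^(-13s)/s, so L{f(t)} = 5·e^(-13s)/s

Final answer: 5·e^(-13s)/s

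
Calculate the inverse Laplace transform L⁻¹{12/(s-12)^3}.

L⁻¹{n!/(s-a)^(n+1)} = t^n·e^(at) with n=2, a=12. So L⁻¹{2/(s-12)^3} = t^2·e^(12t), and L⁻¹{12/(s-12)^3} = (12/2)·t^2·e^(12t) = 6·t^2·e^(12t)

Final answer: 6·t^2·e^(12t)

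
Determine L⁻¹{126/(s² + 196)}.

This is the form c·a/(s² + a²) with a = 14, c = 9. L⁻¹ = 9·sin(14t)

Final answer: 9·sin(14t)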